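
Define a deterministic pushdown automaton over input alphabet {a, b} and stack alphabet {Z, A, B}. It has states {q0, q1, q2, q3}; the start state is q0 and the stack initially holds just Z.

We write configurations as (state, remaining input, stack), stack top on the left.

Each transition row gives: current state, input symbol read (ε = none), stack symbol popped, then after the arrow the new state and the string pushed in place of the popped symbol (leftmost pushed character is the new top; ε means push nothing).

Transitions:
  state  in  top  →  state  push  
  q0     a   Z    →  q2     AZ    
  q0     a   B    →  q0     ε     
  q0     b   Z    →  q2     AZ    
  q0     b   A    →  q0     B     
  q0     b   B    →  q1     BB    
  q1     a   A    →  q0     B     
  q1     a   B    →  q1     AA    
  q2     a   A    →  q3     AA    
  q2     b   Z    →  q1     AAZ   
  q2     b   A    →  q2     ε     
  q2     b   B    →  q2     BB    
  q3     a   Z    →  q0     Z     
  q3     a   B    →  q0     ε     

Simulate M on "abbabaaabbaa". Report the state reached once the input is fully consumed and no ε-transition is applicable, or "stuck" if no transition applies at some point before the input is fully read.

(q0, abbabaaabbaa, Z)
  read a, top Z: go to q2, push AZ → (q2, bbabaaabbaa, AZ)
  read b, top A: go to q2, push ε → (q2, babaaabbaa, Z)
  read b, top Z: go to q1, push AAZ → (q1, abaaabbaa, AAZ)
  read a, top A: go to q0, push B → (q0, baaabbaa, BAZ)
  read b, top B: go to q1, push BB → (q1, aaabbaa, BBAZ)
  read a, top B: go to q1, push AA → (q1, aabbaa, AABAZ)
  read a, top A: go to q0, push B → (q0, abbaa, BABAZ)
  read a, top B: go to q0, push ε → (q0, bbaa, ABAZ)
  read b, top A: go to q0, push B → (q0, baa, BBAZ)
  read b, top B: go to q1, push BB → (q1, aa, BBBAZ)
  read a, top B: go to q1, push AA → (q1, a, AABBAZ)
  read a, top A: go to q0, push B → (q0, ε, BABBAZ)
All input consumed; M is in state q0.

q0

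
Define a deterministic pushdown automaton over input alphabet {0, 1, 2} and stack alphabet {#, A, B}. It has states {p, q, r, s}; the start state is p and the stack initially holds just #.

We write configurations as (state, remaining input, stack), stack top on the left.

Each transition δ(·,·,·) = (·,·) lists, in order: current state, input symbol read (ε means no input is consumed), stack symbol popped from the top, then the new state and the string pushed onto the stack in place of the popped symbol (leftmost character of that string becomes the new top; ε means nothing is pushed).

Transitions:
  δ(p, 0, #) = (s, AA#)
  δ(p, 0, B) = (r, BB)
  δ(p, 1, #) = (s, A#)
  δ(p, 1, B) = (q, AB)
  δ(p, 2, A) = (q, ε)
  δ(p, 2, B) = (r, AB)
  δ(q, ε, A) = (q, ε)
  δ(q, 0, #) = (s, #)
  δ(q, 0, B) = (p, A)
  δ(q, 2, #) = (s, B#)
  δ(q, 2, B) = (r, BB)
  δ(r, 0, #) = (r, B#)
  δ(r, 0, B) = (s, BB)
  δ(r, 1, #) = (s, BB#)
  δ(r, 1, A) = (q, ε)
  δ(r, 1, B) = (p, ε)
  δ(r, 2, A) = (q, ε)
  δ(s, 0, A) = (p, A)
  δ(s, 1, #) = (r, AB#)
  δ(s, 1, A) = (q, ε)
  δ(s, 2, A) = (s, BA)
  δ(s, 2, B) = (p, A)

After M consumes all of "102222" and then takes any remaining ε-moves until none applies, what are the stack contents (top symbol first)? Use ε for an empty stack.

#

(p, 102222, #)
  read 1, top #: go to s, push A# → (s, 02222, A#)
  read 0, top A: go to p, push A → (p, 2222, A#)
  read 2, top A: go to q, push ε → (q, 222, #)
  read 2, top #: go to s, push B# → (s, 22, B#)
  read 2, top B: go to p, push A → (p, 2, A#)
  read 2, top A: go to q, push ε → (q, ε, #)
All input consumed in state q with stack #.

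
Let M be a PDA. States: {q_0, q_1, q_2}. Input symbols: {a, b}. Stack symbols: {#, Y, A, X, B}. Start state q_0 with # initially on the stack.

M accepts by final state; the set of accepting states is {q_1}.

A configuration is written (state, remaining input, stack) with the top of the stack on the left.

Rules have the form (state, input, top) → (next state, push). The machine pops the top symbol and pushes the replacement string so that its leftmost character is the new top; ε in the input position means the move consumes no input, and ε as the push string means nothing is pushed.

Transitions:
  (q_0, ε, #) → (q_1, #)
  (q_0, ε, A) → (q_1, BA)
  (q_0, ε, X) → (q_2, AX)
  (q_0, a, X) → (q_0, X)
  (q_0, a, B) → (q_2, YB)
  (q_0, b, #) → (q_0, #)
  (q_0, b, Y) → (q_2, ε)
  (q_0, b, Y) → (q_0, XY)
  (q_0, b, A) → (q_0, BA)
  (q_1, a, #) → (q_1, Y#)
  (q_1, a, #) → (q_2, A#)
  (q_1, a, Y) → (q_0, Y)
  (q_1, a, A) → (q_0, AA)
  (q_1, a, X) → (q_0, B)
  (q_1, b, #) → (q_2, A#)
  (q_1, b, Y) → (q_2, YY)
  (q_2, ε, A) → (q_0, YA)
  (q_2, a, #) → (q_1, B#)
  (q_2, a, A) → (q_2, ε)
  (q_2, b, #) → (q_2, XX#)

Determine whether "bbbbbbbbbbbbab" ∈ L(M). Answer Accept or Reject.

Reject

No computation consumes all input and reaches a final state.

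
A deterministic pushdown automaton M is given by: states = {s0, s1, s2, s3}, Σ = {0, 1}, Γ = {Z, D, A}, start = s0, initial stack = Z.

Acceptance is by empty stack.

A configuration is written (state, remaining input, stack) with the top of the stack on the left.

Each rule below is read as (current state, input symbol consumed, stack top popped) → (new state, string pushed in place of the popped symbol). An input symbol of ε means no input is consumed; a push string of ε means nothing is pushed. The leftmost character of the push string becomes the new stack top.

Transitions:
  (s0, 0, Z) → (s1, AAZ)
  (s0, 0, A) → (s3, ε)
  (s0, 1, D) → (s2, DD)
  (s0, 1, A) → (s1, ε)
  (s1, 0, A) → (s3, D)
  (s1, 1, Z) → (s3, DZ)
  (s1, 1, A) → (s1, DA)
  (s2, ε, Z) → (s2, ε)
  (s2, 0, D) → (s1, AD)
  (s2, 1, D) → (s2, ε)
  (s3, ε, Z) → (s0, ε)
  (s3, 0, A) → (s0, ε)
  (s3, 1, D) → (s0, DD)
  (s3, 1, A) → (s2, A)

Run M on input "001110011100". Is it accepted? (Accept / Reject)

Reject

(s0, 001110011100, Z)
  read 0, top Z: go to s1, push AAZ → (s1, 01110011100, AAZ)
  read 0, top A: go to s3, push D → (s3, 1110011100, DAZ)
  read 1, top D: go to s0, push DD → (s0, 110011100, DDAZ)
  read 1, top D: go to s2, push DD → (s2, 10011100, DDDAZ)
  read 1, top D: go to s2, push ε → (s2, 0011100, DDAZ)
  read 0, top D: go to s1, push AD → (s1, 011100, ADDAZ)
  read 0, top A: go to s3, push D → (s3, 11100, DDDAZ)
  read 1, top D: go to s0, push DD → (s0, 1100, DDDDAZ)
  read 1, top D: go to s2, push DD → (s2, 100, DDDDDAZ)
  read 1, top D: go to s2, push ε → (s2, 00, DDDDAZ)
  read 0, top D: go to s1, push AD → (s1, 0, ADDDDAZ)
  read 0, top A: go to s3, push D → (s3, ε, DDDDDAZ)
All input consumed; stack is DDDDDAZ, not empty, and no further ε-move applies.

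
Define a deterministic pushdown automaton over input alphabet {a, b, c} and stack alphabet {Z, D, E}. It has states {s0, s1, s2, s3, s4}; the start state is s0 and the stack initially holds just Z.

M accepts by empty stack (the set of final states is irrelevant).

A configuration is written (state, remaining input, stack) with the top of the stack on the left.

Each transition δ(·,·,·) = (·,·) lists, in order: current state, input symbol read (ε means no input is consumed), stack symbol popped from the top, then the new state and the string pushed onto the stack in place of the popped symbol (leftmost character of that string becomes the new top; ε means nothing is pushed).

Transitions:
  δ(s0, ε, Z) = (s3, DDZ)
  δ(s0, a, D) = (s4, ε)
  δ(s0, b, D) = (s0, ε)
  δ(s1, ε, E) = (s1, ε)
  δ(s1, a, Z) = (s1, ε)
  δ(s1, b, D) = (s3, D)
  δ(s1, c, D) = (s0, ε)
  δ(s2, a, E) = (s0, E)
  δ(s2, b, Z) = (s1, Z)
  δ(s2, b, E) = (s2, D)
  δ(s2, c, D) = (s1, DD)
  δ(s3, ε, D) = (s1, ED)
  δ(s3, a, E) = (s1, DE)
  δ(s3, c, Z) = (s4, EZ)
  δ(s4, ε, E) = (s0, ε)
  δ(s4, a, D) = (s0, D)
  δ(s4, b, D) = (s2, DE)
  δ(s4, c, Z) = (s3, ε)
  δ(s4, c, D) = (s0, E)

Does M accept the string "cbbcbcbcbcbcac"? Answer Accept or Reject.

Accept

(s0, cbbcbcbcbcbcac, Z) ⊢ (s3, cbbcbcbcbcbcac, DDZ) ⊢ (s1, cbbcbcbcbcbcac, EDDZ) ⊢ (s1, cbbcbcbcbcbcac, DDZ) ⊢ (s0, bbcbcbcbcbcac, DZ) ⊢ (s0, bcbcbcbcbcac, Z) ⊢ (s3, bcbcbcbcbcac, DDZ) ⊢ (s1, bcbcbcbcbcac, EDDZ) ⊢ (s1, bcbcbcbcbcac, DDZ) ⊢ (s3, cbcbcbcbcac, DDZ) ⊢ (s1, cbcbcbcbcac, EDDZ) ⊢ (s1, cbcbcbcbcac, DDZ) ⊢ (s0, bcbcbcbcac, DZ) ⊢ (s0, cbcbcbcac, Z) ⊢ (s3, cbcbcbcac, DDZ) ⊢ (s1, cbcbcbcac, EDDZ) ⊢ (s1, cbcbcbcac, DDZ) ⊢ (s0, bcbcbcac, DZ) ⊢ (s0, cbcbcac, Z) ⊢ (s3, cbcbcac, DDZ) ⊢ (s1, cbcbcac, EDDZ) ⊢ (s1, cbcbcac, DDZ) ⊢ (s0, bcbcac, DZ) ⊢ (s0, cbcac, Z) ⊢ (s3, cbcac, DDZ) ⊢ (s1, cbcac, EDDZ) ⊢ (s1, cbcac, DDZ) ⊢ (s0, bcac, DZ) ⊢ (s0, cac, Z) ⊢ (s3, cac, DDZ) ⊢ (s1, cac, EDDZ) ⊢ (s1, cac, DDZ) ⊢ (s0, ac, DZ) ⊢ (s4, c, Z) ⊢ (s3, ε, ε)
All input consumed and the stack is empty.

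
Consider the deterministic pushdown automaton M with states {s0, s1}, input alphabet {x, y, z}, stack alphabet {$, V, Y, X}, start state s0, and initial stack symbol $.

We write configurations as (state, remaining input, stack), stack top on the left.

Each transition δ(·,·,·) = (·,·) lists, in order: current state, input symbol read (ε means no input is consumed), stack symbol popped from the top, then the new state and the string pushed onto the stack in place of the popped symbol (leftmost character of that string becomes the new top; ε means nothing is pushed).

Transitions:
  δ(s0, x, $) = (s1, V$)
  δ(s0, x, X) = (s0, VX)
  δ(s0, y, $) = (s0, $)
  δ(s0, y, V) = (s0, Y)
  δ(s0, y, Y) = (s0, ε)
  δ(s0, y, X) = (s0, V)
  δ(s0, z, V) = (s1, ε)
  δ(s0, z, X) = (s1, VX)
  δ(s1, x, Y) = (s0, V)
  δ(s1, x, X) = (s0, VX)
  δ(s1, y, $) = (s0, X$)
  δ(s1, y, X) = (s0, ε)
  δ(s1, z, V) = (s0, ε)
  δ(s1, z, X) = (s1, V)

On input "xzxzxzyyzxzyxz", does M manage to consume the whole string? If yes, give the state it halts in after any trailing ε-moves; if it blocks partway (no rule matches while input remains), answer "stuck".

(s0, xzxzxzyyzxzyxz, $)
  read x, top $: go to s1, push V$ → (s1, zxzxzyyzxzyxz, V$)
  read z, top V: go to s0, push ε → (s0, xzxzyyzxzyxz, $)
  read x, top $: go to s1, push V$ → (s1, zxzyyzxzyxz, V$)
  read z, top V: go to s0, push ε → (s0, xzyyzxzyxz, $)
  read x, top $: go to s1, push V$ → (s1, zyyzxzyxz, V$)
  read z, top V: go to s0, push ε → (s0, yyzxzyxz, $)
  read y, top $: go to s0, push $ → (s0, yzxzyxz, $)
  read y, top $: go to s0, push $ → (s0, zxzyxz, $)
No transition for (s0, z, top $); M blocks with input zxzyxz remaining.

stuck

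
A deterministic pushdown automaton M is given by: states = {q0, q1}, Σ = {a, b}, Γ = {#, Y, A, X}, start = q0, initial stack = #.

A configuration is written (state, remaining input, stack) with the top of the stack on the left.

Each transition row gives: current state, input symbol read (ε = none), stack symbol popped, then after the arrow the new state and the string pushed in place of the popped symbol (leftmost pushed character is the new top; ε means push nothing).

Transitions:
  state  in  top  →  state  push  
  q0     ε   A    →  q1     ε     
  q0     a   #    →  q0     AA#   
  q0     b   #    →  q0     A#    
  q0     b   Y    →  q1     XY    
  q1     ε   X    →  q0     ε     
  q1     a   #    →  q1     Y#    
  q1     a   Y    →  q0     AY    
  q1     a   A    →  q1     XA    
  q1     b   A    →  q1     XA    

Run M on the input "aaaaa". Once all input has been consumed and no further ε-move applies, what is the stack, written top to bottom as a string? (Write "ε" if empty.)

(q0, aaaaa, #)
  read a, top #: go to q0, push AA# → (q0, aaaa, AA#)
  ε-move, top A: go to q1, push ε → (q1, aaaa, A#)
  read a, top A: go to q1, push XA → (q1, aaa, XA#)
  ε-move, top X: go to q0, push ε → (q0, aaa, A#)
  ε-move, top A: go to q1, push ε → (q1, aaa, #)
  read a, top #: go to q1, push Y# → (q1, aa, Y#)
  read a, top Y: go to q0, push AY → (q0, a, AY#)
  ε-move, top A: go to q1, push ε → (q1, a, Y#)
  read a, top Y: go to q0, push AY → (q0, ε, AY#)
  ε-move, top A: go to q1, push ε → (q1, ε, Y#)
All input consumed in state q1 with stack Y#.

Y#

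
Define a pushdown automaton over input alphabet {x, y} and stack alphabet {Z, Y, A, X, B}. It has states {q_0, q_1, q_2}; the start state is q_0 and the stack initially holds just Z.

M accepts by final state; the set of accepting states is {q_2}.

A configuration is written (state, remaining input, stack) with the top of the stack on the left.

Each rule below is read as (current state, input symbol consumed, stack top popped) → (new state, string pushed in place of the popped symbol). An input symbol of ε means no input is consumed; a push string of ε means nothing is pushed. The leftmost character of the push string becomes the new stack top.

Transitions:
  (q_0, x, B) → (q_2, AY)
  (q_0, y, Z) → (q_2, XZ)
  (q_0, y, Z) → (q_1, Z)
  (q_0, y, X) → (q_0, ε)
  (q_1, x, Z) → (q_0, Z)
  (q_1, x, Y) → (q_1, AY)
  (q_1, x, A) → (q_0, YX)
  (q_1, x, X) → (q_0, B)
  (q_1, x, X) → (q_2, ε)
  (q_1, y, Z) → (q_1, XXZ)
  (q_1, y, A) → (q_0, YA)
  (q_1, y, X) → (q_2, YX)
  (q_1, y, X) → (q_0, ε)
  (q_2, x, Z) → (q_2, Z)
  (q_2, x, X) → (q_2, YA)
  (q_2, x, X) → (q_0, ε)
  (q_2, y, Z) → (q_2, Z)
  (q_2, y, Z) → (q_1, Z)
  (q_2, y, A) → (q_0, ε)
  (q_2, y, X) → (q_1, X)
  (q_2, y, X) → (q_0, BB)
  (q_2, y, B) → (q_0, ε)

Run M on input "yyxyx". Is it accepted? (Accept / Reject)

One accepting computation: (q_0, yyxyx, Z) ⊢ (q_2, yxyx, XZ) ⊢ (q_1, xyx, XZ) ⊢ (q_2, yx, Z) ⊢ (q_2, x, Z) ⊢ (q_2, ε, Z)
All input consumed and state q_2 ∈ F.

Accept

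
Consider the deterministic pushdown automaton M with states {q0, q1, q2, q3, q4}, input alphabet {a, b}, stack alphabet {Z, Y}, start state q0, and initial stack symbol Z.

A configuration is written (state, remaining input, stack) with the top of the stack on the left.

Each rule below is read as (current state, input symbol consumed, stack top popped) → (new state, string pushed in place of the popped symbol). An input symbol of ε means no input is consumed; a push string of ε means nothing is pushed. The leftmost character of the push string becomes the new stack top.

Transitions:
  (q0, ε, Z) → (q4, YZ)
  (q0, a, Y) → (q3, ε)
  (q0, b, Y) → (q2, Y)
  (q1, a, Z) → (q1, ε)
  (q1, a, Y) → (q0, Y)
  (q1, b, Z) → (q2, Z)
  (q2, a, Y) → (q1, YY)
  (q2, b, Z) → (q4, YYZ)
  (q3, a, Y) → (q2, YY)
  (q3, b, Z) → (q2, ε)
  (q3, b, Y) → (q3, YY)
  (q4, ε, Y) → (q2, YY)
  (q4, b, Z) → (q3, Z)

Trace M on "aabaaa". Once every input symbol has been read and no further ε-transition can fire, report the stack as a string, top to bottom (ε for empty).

YYYZ

(q0, aabaaa, Z)
  ε-move, top Z: go to q4, push YZ → (q4, aabaaa, YZ)
  ε-move, top Y: go to q2, push YY → (q2, aabaaa, YYZ)
  read a, top Y: go to q1, push YY → (q1, abaaa, YYYZ)
  read a, top Y: go to q0, push Y → (q0, baaa, YYYZ)
  read b, top Y: go to q2, push Y → (q2, aaa, YYYZ)
  read a, top Y: go to q1, push YY → (q1, aa, YYYYZ)
  read a, top Y: go to q0, push Y → (q0, a, YYYYZ)
  read a, top Y: go to q3, push ε → (q3, ε, YYYZ)
All input consumed in state q3 with stack YYYZ.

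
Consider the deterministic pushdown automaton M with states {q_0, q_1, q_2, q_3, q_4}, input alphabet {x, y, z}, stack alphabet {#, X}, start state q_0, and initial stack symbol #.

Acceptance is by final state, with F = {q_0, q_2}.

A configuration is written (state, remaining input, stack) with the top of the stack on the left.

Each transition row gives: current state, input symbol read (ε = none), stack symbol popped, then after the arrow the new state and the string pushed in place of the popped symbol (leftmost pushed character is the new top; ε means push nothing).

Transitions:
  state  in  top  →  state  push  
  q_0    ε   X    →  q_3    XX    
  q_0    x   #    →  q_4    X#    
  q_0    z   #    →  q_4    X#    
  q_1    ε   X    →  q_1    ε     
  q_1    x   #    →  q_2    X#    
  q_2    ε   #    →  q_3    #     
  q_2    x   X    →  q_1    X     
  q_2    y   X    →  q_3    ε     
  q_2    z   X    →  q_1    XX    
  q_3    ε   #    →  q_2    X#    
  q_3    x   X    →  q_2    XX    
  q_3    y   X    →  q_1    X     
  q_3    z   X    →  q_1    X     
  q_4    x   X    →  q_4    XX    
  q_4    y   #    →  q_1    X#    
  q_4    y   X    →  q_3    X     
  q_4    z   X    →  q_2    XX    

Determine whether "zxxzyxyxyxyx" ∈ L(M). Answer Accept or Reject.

Accept

(q_0, zxxzyxyxyxyx, #)
  read z, top #: go to q_4, push X# → (q_4, xxzyxyxyxyx, X#)
  read x, top X: go to q_4, push XX → (q_4, xzyxyxyxyx, XX#)
  read x, top X: go to q_4, push XX → (q_4, zyxyxyxyx, XXX#)
  read z, top X: go to q_2, push XX → (q_2, yxyxyxyx, XXXX#)
  read y, top X: go to q_3, push ε → (q_3, xyxyxyx, XXX#)
  read x, top X: go to q_2, push XX → (q_2, yxyxyx, XXXX#)
  read y, top X: go to q_3, push ε → (q_3, xyxyx, XXX#)
  read x, top X: go to q_2, push XX → (q_2, yxyx, XXXX#)
  read y, top X: go to q_3, push ε → (q_3, xyx, XXX#)
  read x, top X: go to q_2, push XX → (q_2, yx, XXXX#)
  read y, top X: go to q_3, push ε → (q_3, x, XXX#)
  read x, top X: go to q_2, push XX → (q_2, ε, XXXX#)
All input consumed; state q_2 ∈ F.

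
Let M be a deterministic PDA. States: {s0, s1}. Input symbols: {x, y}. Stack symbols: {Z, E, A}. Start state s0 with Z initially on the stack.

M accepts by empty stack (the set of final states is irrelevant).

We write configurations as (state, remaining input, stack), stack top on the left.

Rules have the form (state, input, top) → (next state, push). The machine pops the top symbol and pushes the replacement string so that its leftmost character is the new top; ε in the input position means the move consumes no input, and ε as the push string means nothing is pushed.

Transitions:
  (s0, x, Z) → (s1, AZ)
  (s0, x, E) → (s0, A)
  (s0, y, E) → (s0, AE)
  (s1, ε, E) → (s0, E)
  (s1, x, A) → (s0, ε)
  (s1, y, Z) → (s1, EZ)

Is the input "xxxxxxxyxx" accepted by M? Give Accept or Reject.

(s0, xxxxxxxyxx, Z)
  read x, top Z: go to s1, push AZ → (s1, xxxxxxyxx, AZ)
  read x, top A: go to s0, push ε → (s0, xxxxxyxx, Z)
  read x, top Z: go to s1, push AZ → (s1, xxxxyxx, AZ)
  read x, top A: go to s0, push ε → (s0, xxxyxx, Z)
  read x, top Z: go to s1, push AZ → (s1, xxyxx, AZ)
  read x, top A: go to s0, push ε → (s0, xyxx, Z)
  read x, top Z: go to s1, push AZ → (s1, yxx, AZ)
No transition applies at (s1, yxx, AZ); input not fully consumed.

Reject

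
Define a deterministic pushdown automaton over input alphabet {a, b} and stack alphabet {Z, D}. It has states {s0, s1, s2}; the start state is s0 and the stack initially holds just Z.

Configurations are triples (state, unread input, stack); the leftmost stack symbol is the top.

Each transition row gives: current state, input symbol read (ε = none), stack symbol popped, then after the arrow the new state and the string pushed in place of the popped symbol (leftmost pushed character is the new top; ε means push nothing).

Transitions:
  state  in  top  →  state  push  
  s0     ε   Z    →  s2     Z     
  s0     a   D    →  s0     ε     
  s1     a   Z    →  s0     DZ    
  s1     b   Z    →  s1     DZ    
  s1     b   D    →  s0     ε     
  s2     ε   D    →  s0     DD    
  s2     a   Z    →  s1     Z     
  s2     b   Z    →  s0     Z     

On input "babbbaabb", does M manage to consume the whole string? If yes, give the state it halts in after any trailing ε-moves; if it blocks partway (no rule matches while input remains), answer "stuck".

stuck

(s0, babbbaabb, Z)
  ε-move, top Z: go to s2, push Z → (s2, babbbaabb, Z)
  read b, top Z: go to s0, push Z → (s0, abbbaabb, Z)
  ε-move, top Z: go to s2, push Z → (s2, abbbaabb, Z)
  read a, top Z: go to s1, push Z → (s1, bbbaabb, Z)
  read b, top Z: go to s1, push DZ → (s1, bbaabb, DZ)
  read b, top D: go to s0, push ε → (s0, baabb, Z)
  ε-move, top Z: go to s2, push Z → (s2, baabb, Z)
  read b, top Z: go to s0, push Z → (s0, aabb, Z)
  ε-move, top Z: go to s2, push Z → (s2, aabb, Z)
  read a, top Z: go to s1, push Z → (s1, abb, Z)
  read a, top Z: go to s0, push DZ → (s0, bb, DZ)
No transition for (s0, b, top D); M blocks with input bb remaining.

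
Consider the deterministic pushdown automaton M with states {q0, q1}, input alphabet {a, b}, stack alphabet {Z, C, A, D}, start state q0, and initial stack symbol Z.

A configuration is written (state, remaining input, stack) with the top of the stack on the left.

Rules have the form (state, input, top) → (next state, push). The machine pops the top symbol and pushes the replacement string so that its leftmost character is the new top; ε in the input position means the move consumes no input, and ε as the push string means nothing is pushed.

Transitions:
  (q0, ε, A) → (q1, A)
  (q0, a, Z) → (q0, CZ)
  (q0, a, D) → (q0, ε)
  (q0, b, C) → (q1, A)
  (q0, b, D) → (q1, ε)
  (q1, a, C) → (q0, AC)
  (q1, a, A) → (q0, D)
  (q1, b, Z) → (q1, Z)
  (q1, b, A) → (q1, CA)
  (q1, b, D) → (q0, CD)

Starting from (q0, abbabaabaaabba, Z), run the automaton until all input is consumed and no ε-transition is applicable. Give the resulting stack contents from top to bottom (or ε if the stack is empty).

ACAACAZ

(q0, abbabaabaaabba, Z)
  read a, top Z: go to q0, push CZ → (q0, bbabaabaaabba, CZ)
  read b, top C: go to q1, push A → (q1, babaabaaabba, AZ)
  read b, top A: go to q1, push CA → (q1, abaabaaabba, CAZ)
  read a, top C: go to q0, push AC → (q0, baabaaabba, ACAZ)
  ε-move, top A: go to q1, push A → (q1, baabaaabba, ACAZ)
  read b, top A: go to q1, push CA → (q1, aabaaabba, CACAZ)
  read a, top C: go to q0, push AC → (q0, abaaabba, ACACAZ)
  ε-move, top A: go to q1, push A → (q1, abaaabba, ACACAZ)
  read a, top A: go to q0, push D → (q0, baaabba, DCACAZ)
  read b, top D: go to q1, push ε → (q1, aaabba, CACAZ)
  read a, top C: go to q0, push AC → (q0, aabba, ACACAZ)
  ε-move, top A: go to q1, push A → (q1, aabba, ACACAZ)
  read a, top A: go to q0, push D → (q0, abba, DCACAZ)
  read a, top D: go to q0, push ε → (q0, bba, CACAZ)
  read b, top C: go to q1, push A → (q1, ba, AACAZ)
  read b, top A: go to q1, push CA → (q1, a, CAACAZ)
  read a, top C: go to q0, push AC → (q0, ε, ACAACAZ)
  ε-move, top A: go to q1, push A → (q1, ε, ACAACAZ)
All input consumed in state q1 with stack ACAACAZ.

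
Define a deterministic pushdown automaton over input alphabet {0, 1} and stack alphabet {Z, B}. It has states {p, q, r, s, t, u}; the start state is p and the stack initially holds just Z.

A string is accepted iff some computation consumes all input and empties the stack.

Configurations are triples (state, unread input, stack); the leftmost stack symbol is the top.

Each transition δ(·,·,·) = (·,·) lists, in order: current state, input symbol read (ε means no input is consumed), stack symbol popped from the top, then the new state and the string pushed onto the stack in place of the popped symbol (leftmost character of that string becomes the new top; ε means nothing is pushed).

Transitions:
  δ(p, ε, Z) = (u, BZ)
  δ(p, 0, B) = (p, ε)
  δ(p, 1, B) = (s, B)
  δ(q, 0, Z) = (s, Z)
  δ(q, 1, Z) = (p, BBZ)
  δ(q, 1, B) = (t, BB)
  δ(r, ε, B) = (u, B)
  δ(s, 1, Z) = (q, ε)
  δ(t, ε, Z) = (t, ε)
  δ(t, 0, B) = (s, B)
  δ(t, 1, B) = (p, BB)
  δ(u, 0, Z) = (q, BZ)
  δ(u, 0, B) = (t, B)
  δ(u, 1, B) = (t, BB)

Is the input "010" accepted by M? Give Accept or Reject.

Reject

(p, 010, Z) ⊢ (u, 010, BZ) ⊢ (t, 10, BZ) ⊢ (p, 0, BBZ) ⊢ (p, ε, BZ)
All input consumed; stack is BZ, not empty, and no further ε-move applies.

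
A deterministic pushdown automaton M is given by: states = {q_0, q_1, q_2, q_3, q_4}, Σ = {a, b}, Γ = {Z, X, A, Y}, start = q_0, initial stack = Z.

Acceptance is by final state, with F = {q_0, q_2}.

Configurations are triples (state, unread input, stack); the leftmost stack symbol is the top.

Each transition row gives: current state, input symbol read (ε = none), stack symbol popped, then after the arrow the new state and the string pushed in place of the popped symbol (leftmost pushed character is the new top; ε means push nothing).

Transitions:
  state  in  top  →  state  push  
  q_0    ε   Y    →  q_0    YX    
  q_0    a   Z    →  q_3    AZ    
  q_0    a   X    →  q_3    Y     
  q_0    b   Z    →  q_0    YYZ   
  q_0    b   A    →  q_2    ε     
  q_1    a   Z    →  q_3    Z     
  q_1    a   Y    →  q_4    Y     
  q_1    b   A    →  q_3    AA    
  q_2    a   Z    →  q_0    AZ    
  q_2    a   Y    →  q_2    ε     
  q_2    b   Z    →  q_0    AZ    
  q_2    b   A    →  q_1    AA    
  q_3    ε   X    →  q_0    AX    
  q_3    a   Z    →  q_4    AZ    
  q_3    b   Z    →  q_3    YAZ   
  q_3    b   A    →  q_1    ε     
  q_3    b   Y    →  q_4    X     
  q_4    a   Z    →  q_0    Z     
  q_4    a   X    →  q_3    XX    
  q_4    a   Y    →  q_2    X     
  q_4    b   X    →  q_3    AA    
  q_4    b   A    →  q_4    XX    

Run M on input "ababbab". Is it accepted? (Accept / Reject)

Accept

(q_0, ababbab, Z)
  read a, top Z: go to q_3, push AZ → (q_3, babbab, AZ)
  read b, top A: go to q_1, push ε → (q_1, abbab, Z)
  read a, top Z: go to q_3, push Z → (q_3, bbab, Z)
  read b, top Z: go to q_3, push YAZ → (q_3, bab, YAZ)
  read b, top Y: go to q_4, push X → (q_4, ab, XAZ)
  read a, top X: go to q_3, push XX → (q_3, b, XXAZ)
  ε-move, top X: go to q_0, push AX → (q_0, b, AXXAZ)
  read b, top A: go to q_2, push ε → (q_2, ε, XXAZ)
All input consumed; state q_2 ∈ F.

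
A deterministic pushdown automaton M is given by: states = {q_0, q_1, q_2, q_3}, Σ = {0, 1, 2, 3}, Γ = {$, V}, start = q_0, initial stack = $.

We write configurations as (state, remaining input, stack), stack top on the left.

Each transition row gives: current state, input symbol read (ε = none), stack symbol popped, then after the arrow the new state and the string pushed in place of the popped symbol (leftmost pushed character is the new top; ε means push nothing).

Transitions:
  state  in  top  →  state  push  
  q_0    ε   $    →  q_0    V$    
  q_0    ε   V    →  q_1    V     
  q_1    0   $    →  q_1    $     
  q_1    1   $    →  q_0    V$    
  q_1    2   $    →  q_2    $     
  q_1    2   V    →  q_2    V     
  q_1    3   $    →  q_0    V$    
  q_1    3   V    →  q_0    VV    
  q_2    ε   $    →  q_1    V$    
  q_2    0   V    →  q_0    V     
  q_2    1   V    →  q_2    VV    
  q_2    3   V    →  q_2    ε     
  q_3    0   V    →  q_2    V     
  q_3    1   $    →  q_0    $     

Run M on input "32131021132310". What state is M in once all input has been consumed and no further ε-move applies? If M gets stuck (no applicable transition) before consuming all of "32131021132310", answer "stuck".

stuck

(q_0, 32131021132310, $) ⊢ (q_0, 32131021132310, V$) ⊢ (q_1, 32131021132310, V$) ⊢ (q_0, 2131021132310, VV$) ⊢ (q_1, 2131021132310, VV$) ⊢ (q_2, 131021132310, VV$) ⊢ (q_2, 31021132310, VVV$) ⊢ (q_2, 1021132310, VV$) ⊢ (q_2, 021132310, VVV$) ⊢ (q_0, 21132310, VVV$) ⊢ (q_1, 21132310, VVV$) ⊢ (q_2, 1132310, VVV$) ⊢ (q_2, 132310, VVVV$) ⊢ (q_2, 32310, VVVVV$) ⊢ (q_2, 2310, VVVV$)
No transition for (q_2, 2, top V); M blocks with input 2310 remaining.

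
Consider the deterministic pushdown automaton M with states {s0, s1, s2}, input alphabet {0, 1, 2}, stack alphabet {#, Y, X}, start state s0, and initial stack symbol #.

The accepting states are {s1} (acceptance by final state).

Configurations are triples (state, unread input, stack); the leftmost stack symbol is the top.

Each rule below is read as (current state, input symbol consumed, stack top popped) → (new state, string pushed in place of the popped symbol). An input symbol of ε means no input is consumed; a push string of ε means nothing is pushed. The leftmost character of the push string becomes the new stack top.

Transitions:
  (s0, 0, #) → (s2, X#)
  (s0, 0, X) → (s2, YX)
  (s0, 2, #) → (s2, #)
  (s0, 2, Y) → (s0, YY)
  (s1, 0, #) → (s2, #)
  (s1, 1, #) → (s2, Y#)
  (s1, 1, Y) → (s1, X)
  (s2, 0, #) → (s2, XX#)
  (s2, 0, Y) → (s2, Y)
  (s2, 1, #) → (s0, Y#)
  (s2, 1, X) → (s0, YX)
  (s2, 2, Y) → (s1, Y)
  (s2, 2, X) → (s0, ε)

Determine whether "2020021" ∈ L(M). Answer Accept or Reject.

(s0, 2020021, #)
  read 2, top #: go to s2, push # → (s2, 020021, #)
  read 0, top #: go to s2, push XX# → (s2, 20021, XX#)
  read 2, top X: go to s0, push ε → (s0, 0021, X#)
  read 0, top X: go to s2, push YX → (s2, 021, YX#)
  read 0, top Y: go to s2, push Y → (s2, 21, YX#)
  read 2, top Y: go to s1, push Y → (s1, 1, YX#)
  read 1, top Y: go to s1, push X → (s1, ε, XX#)
All input consumed; state s1 ∈ F.

Accept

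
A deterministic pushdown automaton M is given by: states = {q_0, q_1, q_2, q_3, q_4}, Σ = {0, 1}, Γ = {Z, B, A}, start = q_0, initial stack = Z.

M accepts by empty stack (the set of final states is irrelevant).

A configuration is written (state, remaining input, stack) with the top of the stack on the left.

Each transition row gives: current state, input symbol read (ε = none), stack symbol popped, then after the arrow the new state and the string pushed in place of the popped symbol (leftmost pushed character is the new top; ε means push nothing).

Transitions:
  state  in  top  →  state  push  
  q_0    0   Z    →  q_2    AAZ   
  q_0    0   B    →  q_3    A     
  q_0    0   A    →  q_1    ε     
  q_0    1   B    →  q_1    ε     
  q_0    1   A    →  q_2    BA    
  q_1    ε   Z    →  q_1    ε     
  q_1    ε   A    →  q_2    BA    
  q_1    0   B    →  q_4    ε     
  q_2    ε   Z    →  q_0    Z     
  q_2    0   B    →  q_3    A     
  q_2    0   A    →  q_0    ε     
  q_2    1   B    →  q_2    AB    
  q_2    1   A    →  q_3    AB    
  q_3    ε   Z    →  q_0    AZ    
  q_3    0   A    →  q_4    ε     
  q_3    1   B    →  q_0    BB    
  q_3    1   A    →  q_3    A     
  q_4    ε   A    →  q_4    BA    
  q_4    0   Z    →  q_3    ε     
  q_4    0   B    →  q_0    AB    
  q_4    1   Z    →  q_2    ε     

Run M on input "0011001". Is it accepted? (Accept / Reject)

Reject

(q_0, 0011001, Z) ⊢ (q_2, 011001, AAZ) ⊢ (q_0, 11001, AZ) ⊢ (q_2, 1001, BAZ) ⊢ (q_2, 001, ABAZ) ⊢ (q_0, 01, BAZ) ⊢ (q_3, 1, AAZ) ⊢ (q_3, ε, AAZ)
All input consumed; stack is AAZ, not empty, and no further ε-move applies.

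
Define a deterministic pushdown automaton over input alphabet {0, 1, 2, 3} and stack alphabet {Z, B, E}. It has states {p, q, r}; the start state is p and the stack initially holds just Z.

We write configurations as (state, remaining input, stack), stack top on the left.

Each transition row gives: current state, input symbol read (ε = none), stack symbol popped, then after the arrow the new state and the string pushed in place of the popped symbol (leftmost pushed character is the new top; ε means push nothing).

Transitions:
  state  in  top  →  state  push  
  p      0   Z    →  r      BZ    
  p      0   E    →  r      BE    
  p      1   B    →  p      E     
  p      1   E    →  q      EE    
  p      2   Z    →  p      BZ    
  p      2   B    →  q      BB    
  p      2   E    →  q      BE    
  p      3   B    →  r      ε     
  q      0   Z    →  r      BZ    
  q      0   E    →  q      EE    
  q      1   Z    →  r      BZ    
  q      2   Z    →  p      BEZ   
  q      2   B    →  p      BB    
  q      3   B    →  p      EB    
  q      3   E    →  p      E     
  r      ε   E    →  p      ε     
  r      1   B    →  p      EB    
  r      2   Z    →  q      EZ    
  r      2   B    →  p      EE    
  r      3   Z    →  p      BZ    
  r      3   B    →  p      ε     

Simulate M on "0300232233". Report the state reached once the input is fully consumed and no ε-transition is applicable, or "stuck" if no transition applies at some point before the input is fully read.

stuck

(p, 0300232233, Z)
  read 0, top Z: go to r, push BZ → (r, 300232233, BZ)
  read 3, top B: go to p, push ε → (p, 00232233, Z)
  read 0, top Z: go to r, push BZ → (r, 0232233, BZ)
No transition for (r, 0, top B); M blocks with input 0232233 remaining.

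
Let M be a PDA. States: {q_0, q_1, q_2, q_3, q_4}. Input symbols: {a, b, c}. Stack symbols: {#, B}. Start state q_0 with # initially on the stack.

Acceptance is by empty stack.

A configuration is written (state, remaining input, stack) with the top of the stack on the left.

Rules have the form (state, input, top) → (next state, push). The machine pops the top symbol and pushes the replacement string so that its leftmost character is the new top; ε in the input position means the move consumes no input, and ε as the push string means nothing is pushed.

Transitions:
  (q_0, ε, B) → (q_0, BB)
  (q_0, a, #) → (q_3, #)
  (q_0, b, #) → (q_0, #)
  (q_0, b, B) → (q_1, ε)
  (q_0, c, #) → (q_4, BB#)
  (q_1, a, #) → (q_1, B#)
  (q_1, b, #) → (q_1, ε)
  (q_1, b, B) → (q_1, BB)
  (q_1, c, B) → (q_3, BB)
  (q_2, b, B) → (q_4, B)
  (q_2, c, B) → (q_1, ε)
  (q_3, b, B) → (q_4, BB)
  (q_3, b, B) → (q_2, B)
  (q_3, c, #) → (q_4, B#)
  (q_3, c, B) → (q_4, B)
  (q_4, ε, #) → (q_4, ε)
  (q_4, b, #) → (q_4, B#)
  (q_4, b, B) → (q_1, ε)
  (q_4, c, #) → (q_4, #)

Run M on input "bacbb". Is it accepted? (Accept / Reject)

One accepting computation: (q_0, bacbb, #) ⊢ (q_0, acbb, #) ⊢ (q_3, cbb, #) ⊢ (q_4, bb, B#) ⊢ (q_1, b, #) ⊢ (q_1, ε, ε)
All input consumed and the stack is empty.

Accept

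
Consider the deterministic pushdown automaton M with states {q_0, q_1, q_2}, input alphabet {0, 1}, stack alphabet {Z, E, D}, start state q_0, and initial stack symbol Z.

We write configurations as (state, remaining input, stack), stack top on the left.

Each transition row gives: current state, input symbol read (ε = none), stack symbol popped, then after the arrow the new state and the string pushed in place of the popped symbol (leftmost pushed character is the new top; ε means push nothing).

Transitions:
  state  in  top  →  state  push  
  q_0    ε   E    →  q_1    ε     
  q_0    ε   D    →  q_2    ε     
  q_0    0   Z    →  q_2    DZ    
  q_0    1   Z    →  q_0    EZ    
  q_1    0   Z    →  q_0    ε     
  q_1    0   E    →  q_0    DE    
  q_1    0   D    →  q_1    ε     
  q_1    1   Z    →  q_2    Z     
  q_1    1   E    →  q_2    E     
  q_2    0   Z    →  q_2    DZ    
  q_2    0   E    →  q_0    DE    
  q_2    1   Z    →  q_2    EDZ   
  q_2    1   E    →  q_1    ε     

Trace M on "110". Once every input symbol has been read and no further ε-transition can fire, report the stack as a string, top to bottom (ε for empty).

(q_0, 110, Z) ⊢ (q_0, 10, EZ) ⊢ (q_1, 10, Z) ⊢ (q_2, 0, Z) ⊢ (q_2, ε, DZ)
All input consumed in state q_2 with stack DZ.

DZ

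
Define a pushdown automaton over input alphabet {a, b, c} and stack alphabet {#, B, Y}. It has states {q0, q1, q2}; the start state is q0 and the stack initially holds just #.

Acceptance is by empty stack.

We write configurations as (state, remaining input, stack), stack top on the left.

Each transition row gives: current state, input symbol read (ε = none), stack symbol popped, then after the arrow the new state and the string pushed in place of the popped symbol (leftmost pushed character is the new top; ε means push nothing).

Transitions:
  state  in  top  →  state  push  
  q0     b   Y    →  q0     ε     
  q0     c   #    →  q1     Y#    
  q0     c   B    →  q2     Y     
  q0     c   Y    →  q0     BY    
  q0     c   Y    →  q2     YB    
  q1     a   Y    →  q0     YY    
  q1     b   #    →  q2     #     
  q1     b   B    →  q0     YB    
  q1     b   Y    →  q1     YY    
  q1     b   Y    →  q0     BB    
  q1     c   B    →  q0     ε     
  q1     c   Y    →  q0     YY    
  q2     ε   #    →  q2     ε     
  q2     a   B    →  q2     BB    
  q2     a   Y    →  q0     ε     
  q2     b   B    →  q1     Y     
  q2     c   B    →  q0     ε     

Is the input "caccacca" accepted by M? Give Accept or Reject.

No computation consumes all input and empties the stack.

Reject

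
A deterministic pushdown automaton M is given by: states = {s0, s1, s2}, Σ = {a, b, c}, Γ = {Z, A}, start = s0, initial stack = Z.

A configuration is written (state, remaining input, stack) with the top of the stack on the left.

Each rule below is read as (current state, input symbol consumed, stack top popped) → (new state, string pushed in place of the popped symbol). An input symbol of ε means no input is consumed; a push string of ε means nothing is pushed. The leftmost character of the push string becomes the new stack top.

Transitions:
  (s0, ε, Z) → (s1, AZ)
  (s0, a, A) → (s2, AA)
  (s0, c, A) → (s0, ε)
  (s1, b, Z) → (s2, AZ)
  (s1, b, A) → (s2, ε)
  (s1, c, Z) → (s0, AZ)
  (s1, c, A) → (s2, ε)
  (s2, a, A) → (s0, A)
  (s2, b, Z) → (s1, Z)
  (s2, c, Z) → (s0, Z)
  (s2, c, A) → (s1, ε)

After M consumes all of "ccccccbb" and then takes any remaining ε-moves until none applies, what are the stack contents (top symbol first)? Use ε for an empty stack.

Z

(s0, ccccccbb, Z) ⊢ (s1, ccccccbb, AZ) ⊢ (s2, cccccbb, Z) ⊢ (s0, ccccbb, Z) ⊢ (s1, ccccbb, AZ) ⊢ (s2, cccbb, Z) ⊢ (s0, ccbb, Z) ⊢ (s1, ccbb, AZ) ⊢ (s2, cbb, Z) ⊢ (s0, bb, Z) ⊢ (s1, bb, AZ) ⊢ (s2, b, Z) ⊢ (s1, ε, Z)
All input consumed in state s1 with stack Z.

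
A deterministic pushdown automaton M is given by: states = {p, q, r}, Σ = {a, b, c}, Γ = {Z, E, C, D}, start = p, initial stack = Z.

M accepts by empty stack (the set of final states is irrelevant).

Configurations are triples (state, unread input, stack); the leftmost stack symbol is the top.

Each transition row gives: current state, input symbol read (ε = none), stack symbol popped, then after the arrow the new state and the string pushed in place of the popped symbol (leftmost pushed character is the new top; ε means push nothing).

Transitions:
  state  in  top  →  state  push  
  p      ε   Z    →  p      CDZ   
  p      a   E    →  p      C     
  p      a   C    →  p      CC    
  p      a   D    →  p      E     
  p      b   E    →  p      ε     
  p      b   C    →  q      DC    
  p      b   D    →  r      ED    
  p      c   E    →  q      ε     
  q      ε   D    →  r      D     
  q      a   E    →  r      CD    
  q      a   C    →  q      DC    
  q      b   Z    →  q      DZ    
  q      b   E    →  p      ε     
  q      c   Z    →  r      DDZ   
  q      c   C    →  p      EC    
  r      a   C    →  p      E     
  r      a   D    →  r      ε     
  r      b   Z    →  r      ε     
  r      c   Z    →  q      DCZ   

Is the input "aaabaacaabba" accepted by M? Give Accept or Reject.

(p, aaabaacaabba, Z) ⊢ (p, aaabaacaabba, CDZ) ⊢ (p, aabaacaabba, CCDZ) ⊢ (p, abaacaabba, CCCDZ) ⊢ (p, baacaabba, CCCCDZ) ⊢ (q, aacaabba, DCCCCDZ) ⊢ (r, aacaabba, DCCCCDZ) ⊢ (r, acaabba, CCCCDZ) ⊢ (p, caabba, ECCCDZ) ⊢ (q, aabba, CCCDZ) ⊢ (q, abba, DCCCDZ) ⊢ (r, abba, DCCCDZ) ⊢ (r, bba, CCCDZ)
No transition applies at (r, bba, CCCDZ); input not fully consumed.

Reject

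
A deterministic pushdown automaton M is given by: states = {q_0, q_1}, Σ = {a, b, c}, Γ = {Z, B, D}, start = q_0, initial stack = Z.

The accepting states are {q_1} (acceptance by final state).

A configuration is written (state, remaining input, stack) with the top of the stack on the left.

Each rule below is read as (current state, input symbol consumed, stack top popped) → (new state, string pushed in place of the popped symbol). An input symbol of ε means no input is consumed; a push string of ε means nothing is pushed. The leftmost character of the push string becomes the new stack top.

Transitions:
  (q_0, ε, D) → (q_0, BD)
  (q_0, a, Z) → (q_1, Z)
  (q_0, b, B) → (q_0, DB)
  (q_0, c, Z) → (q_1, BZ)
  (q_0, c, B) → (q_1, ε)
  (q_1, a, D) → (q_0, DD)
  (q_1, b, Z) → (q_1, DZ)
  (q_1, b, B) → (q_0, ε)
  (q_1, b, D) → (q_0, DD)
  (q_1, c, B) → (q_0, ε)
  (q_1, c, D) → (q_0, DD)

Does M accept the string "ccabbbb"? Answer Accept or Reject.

Reject

(q_0, ccabbbb, Z) ⊢ (q_1, cabbbb, BZ) ⊢ (q_0, abbbb, Z) ⊢ (q_1, bbbb, Z) ⊢ (q_1, bbb, DZ) ⊢ (q_0, bb, DDZ) ⊢ (q_0, bb, BDDZ) ⊢ (q_0, b, DBDDZ) ⊢ (q_0, b, BDBDDZ) ⊢ (q_0, ε, DBDBDDZ) ⊢ (q_0, ε, BDBDBDDZ)
All input consumed; state q_0 ∉ F and no further ε-move applies.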